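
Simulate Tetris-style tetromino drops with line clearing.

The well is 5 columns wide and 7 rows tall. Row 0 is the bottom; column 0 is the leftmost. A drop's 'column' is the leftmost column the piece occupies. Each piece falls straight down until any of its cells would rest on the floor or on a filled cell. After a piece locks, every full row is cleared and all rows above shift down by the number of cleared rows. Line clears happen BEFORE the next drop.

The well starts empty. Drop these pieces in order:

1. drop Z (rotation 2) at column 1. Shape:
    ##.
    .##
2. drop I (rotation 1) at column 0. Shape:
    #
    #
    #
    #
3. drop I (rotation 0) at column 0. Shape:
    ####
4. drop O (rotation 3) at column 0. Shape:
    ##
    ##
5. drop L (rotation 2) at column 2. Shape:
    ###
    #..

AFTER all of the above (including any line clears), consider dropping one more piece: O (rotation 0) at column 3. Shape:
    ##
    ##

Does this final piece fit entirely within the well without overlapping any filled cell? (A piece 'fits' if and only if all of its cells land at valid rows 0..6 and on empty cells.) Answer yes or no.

Drop 1: Z rot2 at col 1 lands with bottom-row=0; cleared 0 line(s) (total 0); column heights now [0 2 2 1 0], max=2
Drop 2: I rot1 at col 0 lands with bottom-row=0; cleared 0 line(s) (total 0); column heights now [4 2 2 1 0], max=4
Drop 3: I rot0 at col 0 lands with bottom-row=4; cleared 0 line(s) (total 0); column heights now [5 5 5 5 0], max=5
Drop 4: O rot3 at col 0 lands with bottom-row=5; cleared 0 line(s) (total 0); column heights now [7 7 5 5 0], max=7
Drop 5: L rot2 at col 2 lands with bottom-row=5; cleared 1 line(s) (total 1); column heights now [6 6 6 5 0], max=6
Test piece O rot0 at col 3 (width 2): heights before test = [6 6 6 5 0]; fits = True

Answer: yes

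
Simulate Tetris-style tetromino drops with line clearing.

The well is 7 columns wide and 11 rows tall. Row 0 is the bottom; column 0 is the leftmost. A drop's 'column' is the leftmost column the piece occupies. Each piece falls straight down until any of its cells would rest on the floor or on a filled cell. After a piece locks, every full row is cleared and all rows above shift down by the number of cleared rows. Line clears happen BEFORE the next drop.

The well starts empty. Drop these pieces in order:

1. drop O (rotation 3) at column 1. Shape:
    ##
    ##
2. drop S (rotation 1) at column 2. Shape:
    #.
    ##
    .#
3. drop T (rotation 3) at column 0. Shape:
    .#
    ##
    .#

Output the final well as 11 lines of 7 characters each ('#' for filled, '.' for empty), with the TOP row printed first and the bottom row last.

Answer: .......
.......
.......
.......
.......
.......
.#.....
###....
.###...
.###...
.##....

Derivation:
Drop 1: O rot3 at col 1 lands with bottom-row=0; cleared 0 line(s) (total 0); column heights now [0 2 2 0 0 0 0], max=2
Drop 2: S rot1 at col 2 lands with bottom-row=1; cleared 0 line(s) (total 0); column heights now [0 2 4 3 0 0 0], max=4
Drop 3: T rot3 at col 0 lands with bottom-row=2; cleared 0 line(s) (total 0); column heights now [4 5 4 3 0 0 0], max=5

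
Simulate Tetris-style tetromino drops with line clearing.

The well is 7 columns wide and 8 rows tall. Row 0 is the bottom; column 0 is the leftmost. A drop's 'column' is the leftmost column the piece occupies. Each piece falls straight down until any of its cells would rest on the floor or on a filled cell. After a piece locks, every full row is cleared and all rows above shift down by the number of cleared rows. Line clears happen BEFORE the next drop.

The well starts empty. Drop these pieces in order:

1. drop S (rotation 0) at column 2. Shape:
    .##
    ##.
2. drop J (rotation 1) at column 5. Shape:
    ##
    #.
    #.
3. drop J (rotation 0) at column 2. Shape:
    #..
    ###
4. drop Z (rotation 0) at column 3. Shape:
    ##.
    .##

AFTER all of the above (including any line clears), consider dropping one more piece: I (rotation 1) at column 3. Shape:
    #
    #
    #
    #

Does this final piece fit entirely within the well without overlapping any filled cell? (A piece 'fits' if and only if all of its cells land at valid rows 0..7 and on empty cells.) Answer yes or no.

Answer: no

Derivation:
Drop 1: S rot0 at col 2 lands with bottom-row=0; cleared 0 line(s) (total 0); column heights now [0 0 1 2 2 0 0], max=2
Drop 2: J rot1 at col 5 lands with bottom-row=0; cleared 0 line(s) (total 0); column heights now [0 0 1 2 2 3 3], max=3
Drop 3: J rot0 at col 2 lands with bottom-row=2; cleared 0 line(s) (total 0); column heights now [0 0 4 3 3 3 3], max=4
Drop 4: Z rot0 at col 3 lands with bottom-row=3; cleared 0 line(s) (total 0); column heights now [0 0 4 5 5 4 3], max=5
Test piece I rot1 at col 3 (width 1): heights before test = [0 0 4 5 5 4 3]; fits = False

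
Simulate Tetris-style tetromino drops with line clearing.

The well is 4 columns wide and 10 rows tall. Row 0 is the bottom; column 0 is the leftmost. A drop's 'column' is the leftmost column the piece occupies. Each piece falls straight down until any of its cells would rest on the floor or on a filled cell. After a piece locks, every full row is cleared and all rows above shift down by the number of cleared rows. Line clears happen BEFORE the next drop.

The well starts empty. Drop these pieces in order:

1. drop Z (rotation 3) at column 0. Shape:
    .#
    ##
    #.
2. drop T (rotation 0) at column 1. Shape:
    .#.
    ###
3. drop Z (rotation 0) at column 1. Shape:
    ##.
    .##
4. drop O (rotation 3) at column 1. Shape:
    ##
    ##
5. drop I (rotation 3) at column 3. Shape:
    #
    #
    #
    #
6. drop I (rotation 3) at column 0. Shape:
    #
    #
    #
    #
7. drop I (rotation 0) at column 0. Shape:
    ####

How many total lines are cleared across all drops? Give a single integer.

Drop 1: Z rot3 at col 0 lands with bottom-row=0; cleared 0 line(s) (total 0); column heights now [2 3 0 0], max=3
Drop 2: T rot0 at col 1 lands with bottom-row=3; cleared 0 line(s) (total 0); column heights now [2 4 5 4], max=5
Drop 3: Z rot0 at col 1 lands with bottom-row=5; cleared 0 line(s) (total 0); column heights now [2 7 7 6], max=7
Drop 4: O rot3 at col 1 lands with bottom-row=7; cleared 0 line(s) (total 0); column heights now [2 9 9 6], max=9
Drop 5: I rot3 at col 3 lands with bottom-row=6; cleared 0 line(s) (total 0); column heights now [2 9 9 10], max=10
Drop 6: I rot3 at col 0 lands with bottom-row=2; cleared 1 line(s) (total 1); column heights now [5 8 8 9], max=9
Drop 7: I rot0 at col 0 lands with bottom-row=9; cleared 1 line(s) (total 2); column heights now [5 8 8 9], max=9

Answer: 2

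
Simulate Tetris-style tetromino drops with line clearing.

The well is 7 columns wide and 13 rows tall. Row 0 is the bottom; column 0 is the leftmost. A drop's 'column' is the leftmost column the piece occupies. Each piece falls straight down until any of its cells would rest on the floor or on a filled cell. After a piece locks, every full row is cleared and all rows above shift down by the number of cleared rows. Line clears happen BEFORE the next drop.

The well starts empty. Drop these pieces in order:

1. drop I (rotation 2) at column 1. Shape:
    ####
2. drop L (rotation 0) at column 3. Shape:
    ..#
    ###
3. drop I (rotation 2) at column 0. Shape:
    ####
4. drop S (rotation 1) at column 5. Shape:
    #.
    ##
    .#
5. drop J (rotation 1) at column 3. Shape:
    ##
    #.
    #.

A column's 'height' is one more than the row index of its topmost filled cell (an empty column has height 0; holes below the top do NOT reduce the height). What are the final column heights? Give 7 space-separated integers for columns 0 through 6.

Drop 1: I rot2 at col 1 lands with bottom-row=0; cleared 0 line(s) (total 0); column heights now [0 1 1 1 1 0 0], max=1
Drop 2: L rot0 at col 3 lands with bottom-row=1; cleared 0 line(s) (total 0); column heights now [0 1 1 2 2 3 0], max=3
Drop 3: I rot2 at col 0 lands with bottom-row=2; cleared 0 line(s) (total 0); column heights now [3 3 3 3 2 3 0], max=3
Drop 4: S rot1 at col 5 lands with bottom-row=2; cleared 0 line(s) (total 0); column heights now [3 3 3 3 2 5 4], max=5
Drop 5: J rot1 at col 3 lands with bottom-row=3; cleared 0 line(s) (total 0); column heights now [3 3 3 6 6 5 4], max=6

Answer: 3 3 3 6 6 5 4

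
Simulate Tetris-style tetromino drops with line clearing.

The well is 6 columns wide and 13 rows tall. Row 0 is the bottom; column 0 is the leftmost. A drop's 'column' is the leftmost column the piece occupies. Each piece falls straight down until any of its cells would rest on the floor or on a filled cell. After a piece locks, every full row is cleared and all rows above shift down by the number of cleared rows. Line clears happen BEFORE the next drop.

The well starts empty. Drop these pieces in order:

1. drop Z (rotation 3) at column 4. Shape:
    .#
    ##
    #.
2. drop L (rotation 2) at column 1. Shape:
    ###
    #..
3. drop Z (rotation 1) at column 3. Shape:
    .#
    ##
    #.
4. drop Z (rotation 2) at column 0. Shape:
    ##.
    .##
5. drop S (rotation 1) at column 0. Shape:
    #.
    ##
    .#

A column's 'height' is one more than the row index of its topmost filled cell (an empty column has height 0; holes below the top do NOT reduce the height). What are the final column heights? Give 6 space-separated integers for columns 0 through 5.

Drop 1: Z rot3 at col 4 lands with bottom-row=0; cleared 0 line(s) (total 0); column heights now [0 0 0 0 2 3], max=3
Drop 2: L rot2 at col 1 lands with bottom-row=0; cleared 0 line(s) (total 0); column heights now [0 2 2 2 2 3], max=3
Drop 3: Z rot1 at col 3 lands with bottom-row=2; cleared 0 line(s) (total 0); column heights now [0 2 2 4 5 3], max=5
Drop 4: Z rot2 at col 0 lands with bottom-row=2; cleared 0 line(s) (total 0); column heights now [4 4 3 4 5 3], max=5
Drop 5: S rot1 at col 0 lands with bottom-row=4; cleared 0 line(s) (total 0); column heights now [7 6 3 4 5 3], max=7

Answer: 7 6 3 4 5 3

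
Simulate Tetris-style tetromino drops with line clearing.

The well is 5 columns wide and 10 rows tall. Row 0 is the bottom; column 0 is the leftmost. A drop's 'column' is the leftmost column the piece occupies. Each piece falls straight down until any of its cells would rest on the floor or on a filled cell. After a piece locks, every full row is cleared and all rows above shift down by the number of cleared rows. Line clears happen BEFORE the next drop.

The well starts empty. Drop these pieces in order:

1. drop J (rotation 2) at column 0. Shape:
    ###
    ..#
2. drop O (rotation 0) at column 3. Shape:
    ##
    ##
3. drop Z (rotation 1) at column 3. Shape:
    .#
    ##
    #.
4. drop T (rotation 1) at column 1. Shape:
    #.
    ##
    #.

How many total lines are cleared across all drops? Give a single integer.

Answer: 1

Derivation:
Drop 1: J rot2 at col 0 lands with bottom-row=0; cleared 0 line(s) (total 0); column heights now [2 2 2 0 0], max=2
Drop 2: O rot0 at col 3 lands with bottom-row=0; cleared 1 line(s) (total 1); column heights now [0 0 1 1 1], max=1
Drop 3: Z rot1 at col 3 lands with bottom-row=1; cleared 0 line(s) (total 1); column heights now [0 0 1 3 4], max=4
Drop 4: T rot1 at col 1 lands with bottom-row=0; cleared 0 line(s) (total 1); column heights now [0 3 2 3 4], max=4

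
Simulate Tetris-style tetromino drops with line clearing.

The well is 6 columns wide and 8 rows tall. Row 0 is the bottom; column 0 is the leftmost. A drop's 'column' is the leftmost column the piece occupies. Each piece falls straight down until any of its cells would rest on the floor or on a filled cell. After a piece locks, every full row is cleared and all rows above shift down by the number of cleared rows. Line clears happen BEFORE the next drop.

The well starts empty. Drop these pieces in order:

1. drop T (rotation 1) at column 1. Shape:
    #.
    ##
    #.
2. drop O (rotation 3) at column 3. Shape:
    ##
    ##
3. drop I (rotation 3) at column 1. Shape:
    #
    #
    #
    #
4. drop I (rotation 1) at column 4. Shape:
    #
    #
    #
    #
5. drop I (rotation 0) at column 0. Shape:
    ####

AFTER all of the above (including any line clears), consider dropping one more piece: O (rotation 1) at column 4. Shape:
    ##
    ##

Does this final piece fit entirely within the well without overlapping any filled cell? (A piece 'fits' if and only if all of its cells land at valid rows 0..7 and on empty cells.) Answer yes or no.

Answer: yes

Derivation:
Drop 1: T rot1 at col 1 lands with bottom-row=0; cleared 0 line(s) (total 0); column heights now [0 3 2 0 0 0], max=3
Drop 2: O rot3 at col 3 lands with bottom-row=0; cleared 0 line(s) (total 0); column heights now [0 3 2 2 2 0], max=3
Drop 3: I rot3 at col 1 lands with bottom-row=3; cleared 0 line(s) (total 0); column heights now [0 7 2 2 2 0], max=7
Drop 4: I rot1 at col 4 lands with bottom-row=2; cleared 0 line(s) (total 0); column heights now [0 7 2 2 6 0], max=7
Drop 5: I rot0 at col 0 lands with bottom-row=7; cleared 0 line(s) (total 0); column heights now [8 8 8 8 6 0], max=8
Test piece O rot1 at col 4 (width 2): heights before test = [8 8 8 8 6 0]; fits = True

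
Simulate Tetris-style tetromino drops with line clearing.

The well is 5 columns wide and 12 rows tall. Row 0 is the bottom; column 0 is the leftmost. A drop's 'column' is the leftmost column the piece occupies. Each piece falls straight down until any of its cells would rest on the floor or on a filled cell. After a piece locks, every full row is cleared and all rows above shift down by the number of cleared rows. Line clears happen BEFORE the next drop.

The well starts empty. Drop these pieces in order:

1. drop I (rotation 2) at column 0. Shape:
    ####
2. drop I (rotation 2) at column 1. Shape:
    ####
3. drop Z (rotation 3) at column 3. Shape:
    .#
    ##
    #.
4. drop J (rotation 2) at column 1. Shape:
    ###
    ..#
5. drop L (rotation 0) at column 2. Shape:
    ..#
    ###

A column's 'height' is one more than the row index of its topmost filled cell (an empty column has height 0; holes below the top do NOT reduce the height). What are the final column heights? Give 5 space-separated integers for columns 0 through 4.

Answer: 1 6 7 7 8

Derivation:
Drop 1: I rot2 at col 0 lands with bottom-row=0; cleared 0 line(s) (total 0); column heights now [1 1 1 1 0], max=1
Drop 2: I rot2 at col 1 lands with bottom-row=1; cleared 0 line(s) (total 0); column heights now [1 2 2 2 2], max=2
Drop 3: Z rot3 at col 3 lands with bottom-row=2; cleared 0 line(s) (total 0); column heights now [1 2 2 4 5], max=5
Drop 4: J rot2 at col 1 lands with bottom-row=4; cleared 0 line(s) (total 0); column heights now [1 6 6 6 5], max=6
Drop 5: L rot0 at col 2 lands with bottom-row=6; cleared 0 line(s) (total 0); column heights now [1 6 7 7 8], max=8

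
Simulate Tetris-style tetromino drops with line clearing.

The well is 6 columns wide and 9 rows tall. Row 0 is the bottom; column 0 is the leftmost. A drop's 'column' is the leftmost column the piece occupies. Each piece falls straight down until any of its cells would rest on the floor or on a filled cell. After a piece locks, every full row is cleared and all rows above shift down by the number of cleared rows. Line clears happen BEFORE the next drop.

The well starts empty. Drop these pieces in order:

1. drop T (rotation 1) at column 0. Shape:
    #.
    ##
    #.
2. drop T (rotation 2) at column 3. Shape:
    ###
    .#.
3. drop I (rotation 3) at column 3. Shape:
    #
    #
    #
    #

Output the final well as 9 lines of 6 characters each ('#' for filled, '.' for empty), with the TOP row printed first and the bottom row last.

Answer: ......
......
......
...#..
...#..
...#..
#..#..
##.###
#...#.

Derivation:
Drop 1: T rot1 at col 0 lands with bottom-row=0; cleared 0 line(s) (total 0); column heights now [3 2 0 0 0 0], max=3
Drop 2: T rot2 at col 3 lands with bottom-row=0; cleared 0 line(s) (total 0); column heights now [3 2 0 2 2 2], max=3
Drop 3: I rot3 at col 3 lands with bottom-row=2; cleared 0 line(s) (total 0); column heights now [3 2 0 6 2 2], max=6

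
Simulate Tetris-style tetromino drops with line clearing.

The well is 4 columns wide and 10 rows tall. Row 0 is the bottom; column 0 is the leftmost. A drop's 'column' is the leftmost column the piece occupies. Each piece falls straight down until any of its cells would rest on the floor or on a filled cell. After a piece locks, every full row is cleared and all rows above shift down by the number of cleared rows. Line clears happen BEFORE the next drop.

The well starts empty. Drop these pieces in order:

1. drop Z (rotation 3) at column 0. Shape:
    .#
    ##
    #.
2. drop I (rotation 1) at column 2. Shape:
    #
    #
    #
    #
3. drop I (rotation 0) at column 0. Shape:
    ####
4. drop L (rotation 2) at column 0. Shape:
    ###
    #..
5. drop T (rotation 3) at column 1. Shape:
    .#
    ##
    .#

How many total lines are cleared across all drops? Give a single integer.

Answer: 1

Derivation:
Drop 1: Z rot3 at col 0 lands with bottom-row=0; cleared 0 line(s) (total 0); column heights now [2 3 0 0], max=3
Drop 2: I rot1 at col 2 lands with bottom-row=0; cleared 0 line(s) (total 0); column heights now [2 3 4 0], max=4
Drop 3: I rot0 at col 0 lands with bottom-row=4; cleared 1 line(s) (total 1); column heights now [2 3 4 0], max=4
Drop 4: L rot2 at col 0 lands with bottom-row=3; cleared 0 line(s) (total 1); column heights now [5 5 5 0], max=5
Drop 5: T rot3 at col 1 lands with bottom-row=5; cleared 0 line(s) (total 1); column heights now [5 7 8 0], max=8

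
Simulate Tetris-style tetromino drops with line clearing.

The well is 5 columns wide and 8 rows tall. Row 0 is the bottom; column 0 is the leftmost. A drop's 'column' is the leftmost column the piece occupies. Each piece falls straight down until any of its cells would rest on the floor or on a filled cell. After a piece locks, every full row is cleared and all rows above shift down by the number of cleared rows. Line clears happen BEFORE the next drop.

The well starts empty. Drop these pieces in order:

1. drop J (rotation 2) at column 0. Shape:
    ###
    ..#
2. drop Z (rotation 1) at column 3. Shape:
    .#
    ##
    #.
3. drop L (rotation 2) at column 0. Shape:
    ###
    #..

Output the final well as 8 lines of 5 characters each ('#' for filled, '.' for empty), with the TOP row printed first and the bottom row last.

Answer: .....
.....
.....
.....
.....
.....
###.#
#.##.

Derivation:
Drop 1: J rot2 at col 0 lands with bottom-row=0; cleared 0 line(s) (total 0); column heights now [2 2 2 0 0], max=2
Drop 2: Z rot1 at col 3 lands with bottom-row=0; cleared 1 line(s) (total 1); column heights now [0 0 1 1 2], max=2
Drop 3: L rot2 at col 0 lands with bottom-row=0; cleared 0 line(s) (total 1); column heights now [2 2 2 1 2], max=2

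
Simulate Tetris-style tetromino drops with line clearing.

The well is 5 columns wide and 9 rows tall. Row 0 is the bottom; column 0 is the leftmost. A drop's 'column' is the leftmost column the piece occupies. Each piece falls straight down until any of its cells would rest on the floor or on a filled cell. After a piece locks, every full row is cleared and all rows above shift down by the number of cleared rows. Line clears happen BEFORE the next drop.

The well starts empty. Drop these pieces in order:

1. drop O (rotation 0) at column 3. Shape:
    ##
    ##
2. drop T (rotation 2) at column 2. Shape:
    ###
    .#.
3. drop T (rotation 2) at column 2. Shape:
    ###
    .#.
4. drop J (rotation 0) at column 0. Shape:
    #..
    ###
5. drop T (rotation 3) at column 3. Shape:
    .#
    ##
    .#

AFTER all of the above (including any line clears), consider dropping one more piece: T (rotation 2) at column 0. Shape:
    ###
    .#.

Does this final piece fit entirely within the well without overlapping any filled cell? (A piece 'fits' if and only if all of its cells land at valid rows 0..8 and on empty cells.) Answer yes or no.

Answer: yes

Derivation:
Drop 1: O rot0 at col 3 lands with bottom-row=0; cleared 0 line(s) (total 0); column heights now [0 0 0 2 2], max=2
Drop 2: T rot2 at col 2 lands with bottom-row=2; cleared 0 line(s) (total 0); column heights now [0 0 4 4 4], max=4
Drop 3: T rot2 at col 2 lands with bottom-row=4; cleared 0 line(s) (total 0); column heights now [0 0 6 6 6], max=6
Drop 4: J rot0 at col 0 lands with bottom-row=6; cleared 0 line(s) (total 0); column heights now [8 7 7 6 6], max=8
Drop 5: T rot3 at col 3 lands with bottom-row=6; cleared 0 line(s) (total 0); column heights now [8 7 7 8 9], max=9
Test piece T rot2 at col 0 (width 3): heights before test = [8 7 7 8 9]; fits = True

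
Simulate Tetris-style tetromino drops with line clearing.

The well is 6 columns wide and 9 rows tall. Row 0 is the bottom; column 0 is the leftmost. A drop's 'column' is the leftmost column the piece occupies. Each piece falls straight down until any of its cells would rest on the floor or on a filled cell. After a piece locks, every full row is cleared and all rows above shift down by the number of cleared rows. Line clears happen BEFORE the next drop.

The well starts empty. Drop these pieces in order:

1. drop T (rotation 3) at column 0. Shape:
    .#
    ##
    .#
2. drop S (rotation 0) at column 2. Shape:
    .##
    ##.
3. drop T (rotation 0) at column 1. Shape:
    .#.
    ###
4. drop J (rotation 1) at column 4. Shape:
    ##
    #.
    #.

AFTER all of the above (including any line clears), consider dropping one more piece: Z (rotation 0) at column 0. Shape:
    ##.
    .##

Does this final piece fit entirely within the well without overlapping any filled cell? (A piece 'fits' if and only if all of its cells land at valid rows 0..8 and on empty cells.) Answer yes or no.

Answer: yes

Derivation:
Drop 1: T rot3 at col 0 lands with bottom-row=0; cleared 0 line(s) (total 0); column heights now [2 3 0 0 0 0], max=3
Drop 2: S rot0 at col 2 lands with bottom-row=0; cleared 0 line(s) (total 0); column heights now [2 3 1 2 2 0], max=3
Drop 3: T rot0 at col 1 lands with bottom-row=3; cleared 0 line(s) (total 0); column heights now [2 4 5 4 2 0], max=5
Drop 4: J rot1 at col 4 lands with bottom-row=2; cleared 0 line(s) (total 0); column heights now [2 4 5 4 5 5], max=5
Test piece Z rot0 at col 0 (width 3): heights before test = [2 4 5 4 5 5]; fits = True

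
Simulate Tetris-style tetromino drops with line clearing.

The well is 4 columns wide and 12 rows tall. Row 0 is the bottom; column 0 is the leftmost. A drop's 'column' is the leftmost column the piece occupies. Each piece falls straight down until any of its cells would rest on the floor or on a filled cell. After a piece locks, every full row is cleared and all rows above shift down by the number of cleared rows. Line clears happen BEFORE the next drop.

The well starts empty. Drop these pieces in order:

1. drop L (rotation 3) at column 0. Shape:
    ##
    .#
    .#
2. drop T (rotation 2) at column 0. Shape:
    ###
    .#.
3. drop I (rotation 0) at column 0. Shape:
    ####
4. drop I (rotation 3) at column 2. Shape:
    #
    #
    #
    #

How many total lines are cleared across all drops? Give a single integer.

Drop 1: L rot3 at col 0 lands with bottom-row=0; cleared 0 line(s) (total 0); column heights now [3 3 0 0], max=3
Drop 2: T rot2 at col 0 lands with bottom-row=3; cleared 0 line(s) (total 0); column heights now [5 5 5 0], max=5
Drop 3: I rot0 at col 0 lands with bottom-row=5; cleared 1 line(s) (total 1); column heights now [5 5 5 0], max=5
Drop 4: I rot3 at col 2 lands with bottom-row=5; cleared 0 line(s) (total 1); column heights now [5 5 9 0], max=9

Answer: 1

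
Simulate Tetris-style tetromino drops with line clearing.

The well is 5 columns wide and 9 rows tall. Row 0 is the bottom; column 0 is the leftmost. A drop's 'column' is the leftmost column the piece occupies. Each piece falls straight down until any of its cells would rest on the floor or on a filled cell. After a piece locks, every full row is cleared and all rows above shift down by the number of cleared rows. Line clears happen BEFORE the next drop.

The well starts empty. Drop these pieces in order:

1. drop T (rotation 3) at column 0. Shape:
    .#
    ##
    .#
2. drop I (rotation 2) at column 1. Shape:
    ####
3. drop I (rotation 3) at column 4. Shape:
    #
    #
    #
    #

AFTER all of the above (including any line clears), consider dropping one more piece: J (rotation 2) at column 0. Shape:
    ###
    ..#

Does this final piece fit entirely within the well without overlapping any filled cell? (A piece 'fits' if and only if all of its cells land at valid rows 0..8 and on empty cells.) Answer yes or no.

Answer: yes

Derivation:
Drop 1: T rot3 at col 0 lands with bottom-row=0; cleared 0 line(s) (total 0); column heights now [2 3 0 0 0], max=3
Drop 2: I rot2 at col 1 lands with bottom-row=3; cleared 0 line(s) (total 0); column heights now [2 4 4 4 4], max=4
Drop 3: I rot3 at col 4 lands with bottom-row=4; cleared 0 line(s) (total 0); column heights now [2 4 4 4 8], max=8
Test piece J rot2 at col 0 (width 3): heights before test = [2 4 4 4 8]; fits = True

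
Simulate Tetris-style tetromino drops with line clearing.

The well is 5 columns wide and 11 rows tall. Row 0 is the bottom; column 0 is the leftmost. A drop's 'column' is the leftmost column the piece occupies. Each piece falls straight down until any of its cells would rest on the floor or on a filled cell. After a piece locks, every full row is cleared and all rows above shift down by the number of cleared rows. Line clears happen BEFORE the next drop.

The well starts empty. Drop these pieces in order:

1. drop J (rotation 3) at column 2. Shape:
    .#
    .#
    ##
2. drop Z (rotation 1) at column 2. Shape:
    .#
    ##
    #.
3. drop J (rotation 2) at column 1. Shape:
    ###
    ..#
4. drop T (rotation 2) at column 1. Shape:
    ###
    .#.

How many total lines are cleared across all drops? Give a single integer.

Drop 1: J rot3 at col 2 lands with bottom-row=0; cleared 0 line(s) (total 0); column heights now [0 0 1 3 0], max=3
Drop 2: Z rot1 at col 2 lands with bottom-row=2; cleared 0 line(s) (total 0); column heights now [0 0 4 5 0], max=5
Drop 3: J rot2 at col 1 lands with bottom-row=5; cleared 0 line(s) (total 0); column heights now [0 7 7 7 0], max=7
Drop 4: T rot2 at col 1 lands with bottom-row=7; cleared 0 line(s) (total 0); column heights now [0 9 9 9 0], max=9

Answer: 0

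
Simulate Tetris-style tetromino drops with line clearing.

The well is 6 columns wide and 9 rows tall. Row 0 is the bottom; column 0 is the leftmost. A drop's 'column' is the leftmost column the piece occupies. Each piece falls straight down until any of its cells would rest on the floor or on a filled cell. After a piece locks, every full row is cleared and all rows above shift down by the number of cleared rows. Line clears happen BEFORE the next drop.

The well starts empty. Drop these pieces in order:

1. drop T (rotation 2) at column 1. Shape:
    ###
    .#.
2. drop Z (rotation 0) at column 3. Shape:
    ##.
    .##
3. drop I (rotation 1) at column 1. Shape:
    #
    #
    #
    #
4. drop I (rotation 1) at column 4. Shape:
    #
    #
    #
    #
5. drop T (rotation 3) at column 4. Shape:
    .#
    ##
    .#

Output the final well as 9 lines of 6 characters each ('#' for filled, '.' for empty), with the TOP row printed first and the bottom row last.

Answer: .....#
....##
....##
.#..#.
.#..#.
.#..#.
.#.##.
.#####
..#...

Derivation:
Drop 1: T rot2 at col 1 lands with bottom-row=0; cleared 0 line(s) (total 0); column heights now [0 2 2 2 0 0], max=2
Drop 2: Z rot0 at col 3 lands with bottom-row=1; cleared 0 line(s) (total 0); column heights now [0 2 2 3 3 2], max=3
Drop 3: I rot1 at col 1 lands with bottom-row=2; cleared 0 line(s) (total 0); column heights now [0 6 2 3 3 2], max=6
Drop 4: I rot1 at col 4 lands with bottom-row=3; cleared 0 line(s) (total 0); column heights now [0 6 2 3 7 2], max=7
Drop 5: T rot3 at col 4 lands with bottom-row=6; cleared 0 line(s) (total 0); column heights now [0 6 2 3 8 9], max=9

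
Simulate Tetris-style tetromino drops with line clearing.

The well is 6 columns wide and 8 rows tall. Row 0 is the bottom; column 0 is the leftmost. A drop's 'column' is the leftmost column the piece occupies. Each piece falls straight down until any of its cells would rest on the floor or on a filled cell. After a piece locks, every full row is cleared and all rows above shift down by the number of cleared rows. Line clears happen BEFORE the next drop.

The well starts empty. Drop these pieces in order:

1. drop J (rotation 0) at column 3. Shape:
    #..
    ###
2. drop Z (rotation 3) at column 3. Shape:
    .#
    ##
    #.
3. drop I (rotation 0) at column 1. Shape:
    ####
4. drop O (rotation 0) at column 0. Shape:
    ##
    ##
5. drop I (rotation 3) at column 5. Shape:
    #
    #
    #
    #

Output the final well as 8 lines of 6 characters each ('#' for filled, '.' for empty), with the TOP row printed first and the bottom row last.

Answer: ##....
##....
.####.
....##
...###
...#.#
...#.#
...###

Derivation:
Drop 1: J rot0 at col 3 lands with bottom-row=0; cleared 0 line(s) (total 0); column heights now [0 0 0 2 1 1], max=2
Drop 2: Z rot3 at col 3 lands with bottom-row=2; cleared 0 line(s) (total 0); column heights now [0 0 0 4 5 1], max=5
Drop 3: I rot0 at col 1 lands with bottom-row=5; cleared 0 line(s) (total 0); column heights now [0 6 6 6 6 1], max=6
Drop 4: O rot0 at col 0 lands with bottom-row=6; cleared 0 line(s) (total 0); column heights now [8 8 6 6 6 1], max=8
Drop 5: I rot3 at col 5 lands with bottom-row=1; cleared 0 line(s) (total 0); column heights now [8 8 6 6 6 5], max=8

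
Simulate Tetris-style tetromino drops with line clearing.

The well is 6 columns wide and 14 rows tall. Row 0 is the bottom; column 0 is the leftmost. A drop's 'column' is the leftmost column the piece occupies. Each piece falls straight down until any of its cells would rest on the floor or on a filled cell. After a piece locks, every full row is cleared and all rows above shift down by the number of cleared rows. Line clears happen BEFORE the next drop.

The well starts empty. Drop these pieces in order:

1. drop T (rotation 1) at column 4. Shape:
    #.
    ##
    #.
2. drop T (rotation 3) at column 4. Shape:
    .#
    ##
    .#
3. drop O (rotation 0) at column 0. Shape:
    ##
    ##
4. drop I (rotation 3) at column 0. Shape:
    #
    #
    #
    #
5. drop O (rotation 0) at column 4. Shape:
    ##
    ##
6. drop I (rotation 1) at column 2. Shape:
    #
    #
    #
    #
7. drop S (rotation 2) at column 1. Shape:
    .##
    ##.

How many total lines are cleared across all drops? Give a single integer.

Answer: 0

Derivation:
Drop 1: T rot1 at col 4 lands with bottom-row=0; cleared 0 line(s) (total 0); column heights now [0 0 0 0 3 2], max=3
Drop 2: T rot3 at col 4 lands with bottom-row=2; cleared 0 line(s) (total 0); column heights now [0 0 0 0 4 5], max=5
Drop 3: O rot0 at col 0 lands with bottom-row=0; cleared 0 line(s) (total 0); column heights now [2 2 0 0 4 5], max=5
Drop 4: I rot3 at col 0 lands with bottom-row=2; cleared 0 line(s) (total 0); column heights now [6 2 0 0 4 5], max=6
Drop 5: O rot0 at col 4 lands with bottom-row=5; cleared 0 line(s) (total 0); column heights now [6 2 0 0 7 7], max=7
Drop 6: I rot1 at col 2 lands with bottom-row=0; cleared 0 line(s) (total 0); column heights now [6 2 4 0 7 7], max=7
Drop 7: S rot2 at col 1 lands with bottom-row=4; cleared 0 line(s) (total 0); column heights now [6 5 6 6 7 7], max=7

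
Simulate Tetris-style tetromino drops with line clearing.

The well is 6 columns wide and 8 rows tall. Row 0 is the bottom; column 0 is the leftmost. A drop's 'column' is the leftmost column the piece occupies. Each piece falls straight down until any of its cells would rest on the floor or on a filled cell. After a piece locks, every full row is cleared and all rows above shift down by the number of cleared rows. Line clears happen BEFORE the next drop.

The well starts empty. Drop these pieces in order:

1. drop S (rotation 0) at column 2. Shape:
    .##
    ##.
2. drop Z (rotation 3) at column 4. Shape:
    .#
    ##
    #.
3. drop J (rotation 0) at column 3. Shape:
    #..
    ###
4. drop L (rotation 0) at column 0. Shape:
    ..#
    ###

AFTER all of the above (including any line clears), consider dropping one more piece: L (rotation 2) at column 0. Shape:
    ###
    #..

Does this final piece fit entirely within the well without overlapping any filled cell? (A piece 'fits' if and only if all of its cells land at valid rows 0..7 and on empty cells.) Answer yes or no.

Drop 1: S rot0 at col 2 lands with bottom-row=0; cleared 0 line(s) (total 0); column heights now [0 0 1 2 2 0], max=2
Drop 2: Z rot3 at col 4 lands with bottom-row=2; cleared 0 line(s) (total 0); column heights now [0 0 1 2 4 5], max=5
Drop 3: J rot0 at col 3 lands with bottom-row=5; cleared 0 line(s) (total 0); column heights now [0 0 1 7 6 6], max=7
Drop 4: L rot0 at col 0 lands with bottom-row=1; cleared 0 line(s) (total 0); column heights now [2 2 3 7 6 6], max=7
Test piece L rot2 at col 0 (width 3): heights before test = [2 2 3 7 6 6]; fits = True

Answer: yes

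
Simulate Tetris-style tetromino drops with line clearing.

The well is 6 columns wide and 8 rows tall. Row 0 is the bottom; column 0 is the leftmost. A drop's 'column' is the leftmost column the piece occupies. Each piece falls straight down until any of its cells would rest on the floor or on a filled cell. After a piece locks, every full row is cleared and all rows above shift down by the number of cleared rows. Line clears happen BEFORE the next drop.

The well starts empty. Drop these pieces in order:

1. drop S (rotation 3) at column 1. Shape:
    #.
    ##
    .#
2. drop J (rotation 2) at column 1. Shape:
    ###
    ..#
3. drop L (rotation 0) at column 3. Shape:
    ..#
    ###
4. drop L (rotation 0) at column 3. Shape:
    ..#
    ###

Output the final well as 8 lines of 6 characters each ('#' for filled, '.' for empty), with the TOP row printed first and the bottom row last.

Drop 1: S rot3 at col 1 lands with bottom-row=0; cleared 0 line(s) (total 0); column heights now [0 3 2 0 0 0], max=3
Drop 2: J rot2 at col 1 lands with bottom-row=2; cleared 0 line(s) (total 0); column heights now [0 4 4 4 0 0], max=4
Drop 3: L rot0 at col 3 lands with bottom-row=4; cleared 0 line(s) (total 0); column heights now [0 4 4 5 5 6], max=6
Drop 4: L rot0 at col 3 lands with bottom-row=6; cleared 0 line(s) (total 0); column heights now [0 4 4 7 7 8], max=8

Answer: .....#
...###
.....#
...###
.###..
.#.#..
.##...
..#...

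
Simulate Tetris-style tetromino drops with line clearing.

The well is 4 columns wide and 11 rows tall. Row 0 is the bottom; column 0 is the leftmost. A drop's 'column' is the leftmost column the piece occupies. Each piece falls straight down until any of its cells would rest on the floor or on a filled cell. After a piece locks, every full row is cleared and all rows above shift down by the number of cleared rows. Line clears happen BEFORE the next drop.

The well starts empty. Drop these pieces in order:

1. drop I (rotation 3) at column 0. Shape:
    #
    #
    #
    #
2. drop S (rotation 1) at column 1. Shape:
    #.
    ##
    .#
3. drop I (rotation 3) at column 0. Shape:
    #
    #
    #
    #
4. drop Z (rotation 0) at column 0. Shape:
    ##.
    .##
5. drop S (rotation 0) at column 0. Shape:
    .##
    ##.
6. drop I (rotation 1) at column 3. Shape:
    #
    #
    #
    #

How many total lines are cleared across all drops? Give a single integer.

Answer: 1

Derivation:
Drop 1: I rot3 at col 0 lands with bottom-row=0; cleared 0 line(s) (total 0); column heights now [4 0 0 0], max=4
Drop 2: S rot1 at col 1 lands with bottom-row=0; cleared 0 line(s) (total 0); column heights now [4 3 2 0], max=4
Drop 3: I rot3 at col 0 lands with bottom-row=4; cleared 0 line(s) (total 0); column heights now [8 3 2 0], max=8
Drop 4: Z rot0 at col 0 lands with bottom-row=7; cleared 0 line(s) (total 0); column heights now [9 9 8 0], max=9
Drop 5: S rot0 at col 0 lands with bottom-row=9; cleared 0 line(s) (total 0); column heights now [10 11 11 0], max=11
Drop 6: I rot1 at col 3 lands with bottom-row=0; cleared 1 line(s) (total 1); column heights now [9 10 10 3], max=10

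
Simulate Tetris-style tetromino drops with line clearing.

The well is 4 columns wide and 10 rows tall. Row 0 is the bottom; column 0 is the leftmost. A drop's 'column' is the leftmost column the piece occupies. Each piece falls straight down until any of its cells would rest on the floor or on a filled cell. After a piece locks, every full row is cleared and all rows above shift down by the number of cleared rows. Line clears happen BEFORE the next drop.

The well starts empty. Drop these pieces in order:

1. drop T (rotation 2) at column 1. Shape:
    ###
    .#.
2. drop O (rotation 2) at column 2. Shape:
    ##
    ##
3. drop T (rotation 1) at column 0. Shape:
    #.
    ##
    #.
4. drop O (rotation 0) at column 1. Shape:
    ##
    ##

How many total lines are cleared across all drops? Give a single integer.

Answer: 2

Derivation:
Drop 1: T rot2 at col 1 lands with bottom-row=0; cleared 0 line(s) (total 0); column heights now [0 2 2 2], max=2
Drop 2: O rot2 at col 2 lands with bottom-row=2; cleared 0 line(s) (total 0); column heights now [0 2 4 4], max=4
Drop 3: T rot1 at col 0 lands with bottom-row=1; cleared 2 line(s) (total 2); column heights now [2 0 2 2], max=2
Drop 4: O rot0 at col 1 lands with bottom-row=2; cleared 0 line(s) (total 2); column heights now [2 4 4 2], max=4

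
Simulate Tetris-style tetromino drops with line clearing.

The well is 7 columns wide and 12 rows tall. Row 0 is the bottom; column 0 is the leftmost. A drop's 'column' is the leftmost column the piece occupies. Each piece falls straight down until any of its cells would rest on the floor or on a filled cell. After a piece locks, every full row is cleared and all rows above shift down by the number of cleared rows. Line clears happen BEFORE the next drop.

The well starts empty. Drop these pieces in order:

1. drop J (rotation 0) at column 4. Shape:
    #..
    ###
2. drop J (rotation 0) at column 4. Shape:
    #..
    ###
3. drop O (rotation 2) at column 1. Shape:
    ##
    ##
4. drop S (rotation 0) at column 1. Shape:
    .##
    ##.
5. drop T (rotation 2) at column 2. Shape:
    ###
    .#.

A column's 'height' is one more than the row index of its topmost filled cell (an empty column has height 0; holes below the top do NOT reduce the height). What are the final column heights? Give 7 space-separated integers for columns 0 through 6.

Drop 1: J rot0 at col 4 lands with bottom-row=0; cleared 0 line(s) (total 0); column heights now [0 0 0 0 2 1 1], max=2
Drop 2: J rot0 at col 4 lands with bottom-row=2; cleared 0 line(s) (total 0); column heights now [0 0 0 0 4 3 3], max=4
Drop 3: O rot2 at col 1 lands with bottom-row=0; cleared 0 line(s) (total 0); column heights now [0 2 2 0 4 3 3], max=4
Drop 4: S rot0 at col 1 lands with bottom-row=2; cleared 0 line(s) (total 0); column heights now [0 3 4 4 4 3 3], max=4
Drop 5: T rot2 at col 2 lands with bottom-row=4; cleared 0 line(s) (total 0); column heights now [0 3 6 6 6 3 3], max=6

Answer: 0 3 6 6 6 3 3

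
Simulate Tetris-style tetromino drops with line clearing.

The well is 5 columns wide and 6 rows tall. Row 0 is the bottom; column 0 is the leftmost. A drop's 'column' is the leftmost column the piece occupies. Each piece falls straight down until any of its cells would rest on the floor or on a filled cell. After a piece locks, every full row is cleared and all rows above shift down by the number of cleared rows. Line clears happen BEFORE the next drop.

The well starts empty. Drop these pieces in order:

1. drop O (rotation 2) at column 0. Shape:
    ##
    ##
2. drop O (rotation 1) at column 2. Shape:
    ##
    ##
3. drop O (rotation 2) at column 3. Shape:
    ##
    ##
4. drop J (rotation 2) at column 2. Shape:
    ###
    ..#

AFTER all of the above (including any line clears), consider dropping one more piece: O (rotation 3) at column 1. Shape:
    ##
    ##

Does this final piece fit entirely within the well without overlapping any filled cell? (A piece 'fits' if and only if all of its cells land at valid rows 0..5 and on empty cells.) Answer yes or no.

Drop 1: O rot2 at col 0 lands with bottom-row=0; cleared 0 line(s) (total 0); column heights now [2 2 0 0 0], max=2
Drop 2: O rot1 at col 2 lands with bottom-row=0; cleared 0 line(s) (total 0); column heights now [2 2 2 2 0], max=2
Drop 3: O rot2 at col 3 lands with bottom-row=2; cleared 0 line(s) (total 0); column heights now [2 2 2 4 4], max=4
Drop 4: J rot2 at col 2 lands with bottom-row=4; cleared 0 line(s) (total 0); column heights now [2 2 6 6 6], max=6
Test piece O rot3 at col 1 (width 2): heights before test = [2 2 6 6 6]; fits = False

Answer: no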